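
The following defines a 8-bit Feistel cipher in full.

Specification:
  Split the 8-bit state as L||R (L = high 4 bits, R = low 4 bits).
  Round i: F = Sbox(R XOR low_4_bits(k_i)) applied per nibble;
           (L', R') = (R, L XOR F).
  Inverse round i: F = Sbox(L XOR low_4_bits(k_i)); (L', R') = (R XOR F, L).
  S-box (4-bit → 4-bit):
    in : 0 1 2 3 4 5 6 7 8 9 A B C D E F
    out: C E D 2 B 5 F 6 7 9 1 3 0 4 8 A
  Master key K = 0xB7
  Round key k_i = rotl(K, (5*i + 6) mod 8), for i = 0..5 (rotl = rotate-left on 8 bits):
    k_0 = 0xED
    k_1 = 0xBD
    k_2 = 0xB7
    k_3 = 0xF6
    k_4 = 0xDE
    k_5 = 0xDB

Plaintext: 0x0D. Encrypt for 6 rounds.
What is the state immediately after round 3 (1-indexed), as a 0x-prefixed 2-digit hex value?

s_0 = plaintext = 0x0D
s_1 = Round(s_0, k_0) = 0xDC
s_2 = Round(s_1, k_1) = 0xC3
s_3 = Round(s_2, k_2) = 0x37
s_4 = Round(s_3, k_3) = 0x7D
s_5 = Round(s_4, k_4) = 0xD5
s_6 = Round(s_5, k_5) = 0x55

0x37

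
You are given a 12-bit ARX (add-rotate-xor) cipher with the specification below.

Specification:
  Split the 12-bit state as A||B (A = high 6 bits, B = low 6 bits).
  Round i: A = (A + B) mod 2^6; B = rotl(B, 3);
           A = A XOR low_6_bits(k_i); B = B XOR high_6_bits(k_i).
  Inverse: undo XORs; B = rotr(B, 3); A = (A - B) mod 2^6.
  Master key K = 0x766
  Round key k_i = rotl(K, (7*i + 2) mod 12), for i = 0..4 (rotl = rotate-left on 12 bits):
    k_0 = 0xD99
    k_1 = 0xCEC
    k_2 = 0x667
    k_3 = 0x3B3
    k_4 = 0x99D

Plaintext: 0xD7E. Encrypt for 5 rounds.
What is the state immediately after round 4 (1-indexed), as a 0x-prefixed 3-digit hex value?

0x63E

s_0 = plaintext = 0xD7E
s_1 = Round(s_0, k_0) = 0xA81
s_2 = Round(s_1, k_1) = 0x1FB
s_3 = Round(s_2, k_2) = 0x946
s_4 = Round(s_3, k_3) = 0x63E
s_5 = Round(s_4, k_4) = 0x2D1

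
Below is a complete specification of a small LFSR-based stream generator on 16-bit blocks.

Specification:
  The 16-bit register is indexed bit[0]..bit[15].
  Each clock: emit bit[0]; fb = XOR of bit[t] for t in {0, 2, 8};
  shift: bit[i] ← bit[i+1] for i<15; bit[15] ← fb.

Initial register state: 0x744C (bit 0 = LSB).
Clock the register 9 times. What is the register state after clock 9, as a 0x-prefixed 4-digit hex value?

reg_0 = 0x744C
clock 1: out=0, reg = 0xBA26
clock 2: out=0, reg = 0xDD13
clock 3: out=1, reg = 0x6E89
clock 4: out=1, reg = 0xB744
clock 5: out=0, reg = 0x5BA2
clock 6: out=0, reg = 0xADD1
clock 7: out=1, reg = 0x56E8
clock 8: out=0, reg = 0x2B74
clock 9: out=0, reg = 0x15BA

0x15BA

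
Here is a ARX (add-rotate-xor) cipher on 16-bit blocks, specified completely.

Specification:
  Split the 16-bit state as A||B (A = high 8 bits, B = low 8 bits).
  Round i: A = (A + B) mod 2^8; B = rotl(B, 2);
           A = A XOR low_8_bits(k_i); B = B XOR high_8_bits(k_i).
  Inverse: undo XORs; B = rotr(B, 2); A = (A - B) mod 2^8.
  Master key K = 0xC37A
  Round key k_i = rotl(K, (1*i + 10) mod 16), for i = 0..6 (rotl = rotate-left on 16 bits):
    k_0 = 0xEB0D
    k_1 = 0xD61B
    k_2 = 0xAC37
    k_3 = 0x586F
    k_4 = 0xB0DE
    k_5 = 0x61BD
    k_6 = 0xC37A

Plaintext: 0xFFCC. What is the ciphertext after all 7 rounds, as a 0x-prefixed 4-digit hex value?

s_0 = plaintext = 0xFFCC
s_1 = Round(s_0, k_0) = 0xC6D8
s_2 = Round(s_1, k_1) = 0x85B5
s_3 = Round(s_2, k_2) = 0x0D7A
s_4 = Round(s_3, k_3) = 0xE8B1
s_5 = Round(s_4, k_4) = 0x4776
s_6 = Round(s_5, k_5) = 0x00B8
s_7 = Round(s_6, k_6) = 0xC221

0xC221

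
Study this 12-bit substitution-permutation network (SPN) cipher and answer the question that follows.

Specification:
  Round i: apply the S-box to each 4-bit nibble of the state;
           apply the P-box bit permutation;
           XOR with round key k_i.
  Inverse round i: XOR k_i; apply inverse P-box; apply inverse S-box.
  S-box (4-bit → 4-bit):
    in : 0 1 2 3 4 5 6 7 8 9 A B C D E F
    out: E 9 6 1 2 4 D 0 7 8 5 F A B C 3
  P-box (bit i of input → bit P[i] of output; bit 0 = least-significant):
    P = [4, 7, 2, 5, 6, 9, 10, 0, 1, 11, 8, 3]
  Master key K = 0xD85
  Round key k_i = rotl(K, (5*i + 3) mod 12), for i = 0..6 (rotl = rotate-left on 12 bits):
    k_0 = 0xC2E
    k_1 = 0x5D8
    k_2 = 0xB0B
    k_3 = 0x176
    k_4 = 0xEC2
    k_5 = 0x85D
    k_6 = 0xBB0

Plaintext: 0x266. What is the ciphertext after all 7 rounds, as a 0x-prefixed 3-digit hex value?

s_0 = plaintext = 0x266
s_1 = Round(s_0, k_0) = 0x15B
s_2 = Round(s_1, k_1) = 0x166
s_3 = Round(s_2, k_2) = 0xF74
s_4 = Round(s_3, k_3) = 0x9F4
s_5 = Round(s_4, k_4) = 0xC0A
s_6 = Round(s_5, k_5) = 0x640
s_7 = Round(s_6, k_6) = 0x81E

0x81E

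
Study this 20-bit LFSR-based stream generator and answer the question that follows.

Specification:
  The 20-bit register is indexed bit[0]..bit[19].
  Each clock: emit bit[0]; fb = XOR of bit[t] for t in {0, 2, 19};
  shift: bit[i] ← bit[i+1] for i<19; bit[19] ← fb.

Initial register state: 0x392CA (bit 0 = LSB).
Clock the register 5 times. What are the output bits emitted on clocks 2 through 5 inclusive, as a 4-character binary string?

reg_0 = 0x392CA
clock 1: out=0, reg = 0x1C965
clock 2: out=1, reg = 0x0E4B2
clock 3: out=0, reg = 0x07259
clock 4: out=1, reg = 0x8392C
clock 5: out=0, reg = 0x41C96

1010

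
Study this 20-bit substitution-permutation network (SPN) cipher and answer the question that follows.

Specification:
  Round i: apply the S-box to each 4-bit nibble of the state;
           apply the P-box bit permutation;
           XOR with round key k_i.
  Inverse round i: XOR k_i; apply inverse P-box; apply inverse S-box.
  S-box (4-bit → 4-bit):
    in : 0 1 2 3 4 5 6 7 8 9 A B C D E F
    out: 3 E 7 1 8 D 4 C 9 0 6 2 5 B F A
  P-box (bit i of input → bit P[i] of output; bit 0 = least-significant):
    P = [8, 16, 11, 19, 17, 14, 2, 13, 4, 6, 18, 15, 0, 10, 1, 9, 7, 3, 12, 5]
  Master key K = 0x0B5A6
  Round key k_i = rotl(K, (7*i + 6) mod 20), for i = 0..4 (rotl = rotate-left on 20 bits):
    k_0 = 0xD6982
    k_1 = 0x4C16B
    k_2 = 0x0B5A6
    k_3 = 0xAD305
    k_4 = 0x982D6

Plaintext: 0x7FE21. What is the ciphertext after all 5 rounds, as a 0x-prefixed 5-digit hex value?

0xE2A9C

s_0 = plaintext = 0x7FE21
s_1 = Round(s_0, k_0) = 0x2B7F6
s_2 = Round(s_1, k_1) = 0x03DE3
s_3 = Round(s_2, k_2) = 0x2547B
s_4 = Round(s_3, k_3) = 0xB618A
s_5 = Round(s_4, k_4) = 0xE2A9C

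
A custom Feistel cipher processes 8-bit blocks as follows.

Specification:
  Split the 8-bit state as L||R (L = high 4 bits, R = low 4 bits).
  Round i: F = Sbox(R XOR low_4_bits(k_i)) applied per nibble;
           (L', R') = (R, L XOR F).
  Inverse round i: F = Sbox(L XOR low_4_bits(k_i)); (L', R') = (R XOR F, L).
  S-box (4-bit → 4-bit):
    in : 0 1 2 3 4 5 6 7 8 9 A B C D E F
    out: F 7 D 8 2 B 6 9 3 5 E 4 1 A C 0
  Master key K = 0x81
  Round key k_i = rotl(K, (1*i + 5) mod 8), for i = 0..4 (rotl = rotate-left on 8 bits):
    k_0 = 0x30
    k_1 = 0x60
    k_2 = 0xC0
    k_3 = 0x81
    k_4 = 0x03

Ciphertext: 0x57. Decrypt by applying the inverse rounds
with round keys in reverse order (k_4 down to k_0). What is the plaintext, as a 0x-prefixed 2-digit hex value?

s_0 = ciphertext = 0x57
s_1 = InvRound(s_0, k_4) = 0x15
s_2 = InvRound(s_1, k_3) = 0xA1
s_3 = InvRound(s_2, k_2) = 0xFA
s_4 = InvRound(s_3, k_1) = 0xAF
s_5 = InvRound(s_4, k_0) = 0x1A

0x1A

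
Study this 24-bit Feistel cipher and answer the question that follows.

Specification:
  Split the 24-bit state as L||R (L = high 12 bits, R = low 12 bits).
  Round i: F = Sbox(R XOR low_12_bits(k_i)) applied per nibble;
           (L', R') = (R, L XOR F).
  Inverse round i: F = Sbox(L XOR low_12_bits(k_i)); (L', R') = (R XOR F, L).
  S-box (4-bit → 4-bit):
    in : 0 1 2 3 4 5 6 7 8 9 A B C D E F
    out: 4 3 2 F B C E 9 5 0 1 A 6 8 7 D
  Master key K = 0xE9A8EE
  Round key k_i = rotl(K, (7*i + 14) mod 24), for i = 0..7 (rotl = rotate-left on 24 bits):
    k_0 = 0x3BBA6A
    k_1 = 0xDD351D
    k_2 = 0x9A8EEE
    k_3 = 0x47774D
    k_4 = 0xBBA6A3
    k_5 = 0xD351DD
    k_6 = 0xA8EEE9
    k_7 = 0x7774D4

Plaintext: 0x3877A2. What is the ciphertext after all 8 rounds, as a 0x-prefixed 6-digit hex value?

s_0 = plaintext = 0x3877A2
s_1 = Round(s_0, k_0) = 0x7A2BE2
s_2 = Round(s_1, k_1) = 0xBE207F
s_3 = Round(s_2, k_2) = 0x07FCE1
s_4 = Round(s_3, k_3) = 0xCE1A69
s_5 = Round(s_4, k_4) = 0xA69A80
s_6 = Round(s_5, k_5) = 0xA800A1
s_7 = Round(s_6, k_6) = 0x0A1D35
s_8 = Round(s_7, k_7) = 0xD350D2

0xD350D2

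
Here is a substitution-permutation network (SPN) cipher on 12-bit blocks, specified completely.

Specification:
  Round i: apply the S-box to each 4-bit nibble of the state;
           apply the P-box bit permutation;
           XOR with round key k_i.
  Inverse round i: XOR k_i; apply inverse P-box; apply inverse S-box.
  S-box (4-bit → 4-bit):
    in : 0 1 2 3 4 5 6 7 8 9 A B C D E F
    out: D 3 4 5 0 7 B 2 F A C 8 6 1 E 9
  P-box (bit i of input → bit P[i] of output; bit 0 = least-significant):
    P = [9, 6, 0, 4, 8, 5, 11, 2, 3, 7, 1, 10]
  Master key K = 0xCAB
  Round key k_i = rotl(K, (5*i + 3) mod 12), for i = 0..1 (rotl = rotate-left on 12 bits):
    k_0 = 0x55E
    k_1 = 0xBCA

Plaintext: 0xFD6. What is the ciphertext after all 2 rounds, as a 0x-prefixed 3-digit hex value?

0x09C

s_0 = plaintext = 0xFD6
s_1 = Round(s_0, k_0) = 0x206
s_2 = Round(s_1, k_1) = 0x09C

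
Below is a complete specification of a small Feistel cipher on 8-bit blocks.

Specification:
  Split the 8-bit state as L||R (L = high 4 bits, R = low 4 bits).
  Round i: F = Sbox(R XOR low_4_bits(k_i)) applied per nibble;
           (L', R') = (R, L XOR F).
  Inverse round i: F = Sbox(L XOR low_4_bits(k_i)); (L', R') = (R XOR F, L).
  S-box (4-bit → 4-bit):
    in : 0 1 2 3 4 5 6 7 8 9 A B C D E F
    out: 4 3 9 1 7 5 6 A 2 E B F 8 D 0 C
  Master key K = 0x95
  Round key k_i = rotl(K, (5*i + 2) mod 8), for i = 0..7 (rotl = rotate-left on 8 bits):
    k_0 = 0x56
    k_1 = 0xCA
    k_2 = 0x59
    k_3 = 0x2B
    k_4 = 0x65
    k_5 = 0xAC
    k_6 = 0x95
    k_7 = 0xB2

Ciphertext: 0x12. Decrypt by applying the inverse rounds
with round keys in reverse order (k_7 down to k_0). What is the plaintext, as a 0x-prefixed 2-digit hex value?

s_0 = ciphertext = 0x12
s_1 = InvRound(s_0, k_7) = 0x31
s_2 = InvRound(s_1, k_6) = 0x73
s_3 = InvRound(s_2, k_5) = 0xC7
s_4 = InvRound(s_3, k_4) = 0x9C
s_5 = InvRound(s_4, k_3) = 0x59
s_6 = InvRound(s_5, k_2) = 0x15
s_7 = InvRound(s_6, k_1) = 0xA1
s_8 = InvRound(s_7, k_0) = 0x9A

0x9A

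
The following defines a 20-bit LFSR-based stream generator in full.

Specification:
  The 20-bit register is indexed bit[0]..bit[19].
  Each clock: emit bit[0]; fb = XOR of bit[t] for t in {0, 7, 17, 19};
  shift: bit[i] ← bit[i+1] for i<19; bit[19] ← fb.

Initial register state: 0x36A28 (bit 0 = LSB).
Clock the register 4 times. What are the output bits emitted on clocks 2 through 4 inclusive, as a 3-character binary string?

reg_0 = 0x36A28
clock 1: out=0, reg = 0x9B514
clock 2: out=0, reg = 0xCDA8A
clock 3: out=0, reg = 0x66D45
clock 4: out=1, reg = 0x336A2

001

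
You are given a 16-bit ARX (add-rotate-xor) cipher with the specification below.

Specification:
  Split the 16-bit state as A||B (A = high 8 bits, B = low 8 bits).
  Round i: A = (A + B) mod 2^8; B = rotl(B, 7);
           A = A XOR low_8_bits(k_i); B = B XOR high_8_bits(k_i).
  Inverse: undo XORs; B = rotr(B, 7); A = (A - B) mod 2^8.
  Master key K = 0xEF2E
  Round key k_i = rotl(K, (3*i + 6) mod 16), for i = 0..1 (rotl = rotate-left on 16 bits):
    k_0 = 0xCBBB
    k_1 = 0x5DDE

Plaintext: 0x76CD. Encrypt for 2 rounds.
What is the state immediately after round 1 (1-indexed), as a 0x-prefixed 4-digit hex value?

s_0 = plaintext = 0x76CD
s_1 = Round(s_0, k_0) = 0xF82D
s_2 = Round(s_1, k_1) = 0xFBCB

0xF82D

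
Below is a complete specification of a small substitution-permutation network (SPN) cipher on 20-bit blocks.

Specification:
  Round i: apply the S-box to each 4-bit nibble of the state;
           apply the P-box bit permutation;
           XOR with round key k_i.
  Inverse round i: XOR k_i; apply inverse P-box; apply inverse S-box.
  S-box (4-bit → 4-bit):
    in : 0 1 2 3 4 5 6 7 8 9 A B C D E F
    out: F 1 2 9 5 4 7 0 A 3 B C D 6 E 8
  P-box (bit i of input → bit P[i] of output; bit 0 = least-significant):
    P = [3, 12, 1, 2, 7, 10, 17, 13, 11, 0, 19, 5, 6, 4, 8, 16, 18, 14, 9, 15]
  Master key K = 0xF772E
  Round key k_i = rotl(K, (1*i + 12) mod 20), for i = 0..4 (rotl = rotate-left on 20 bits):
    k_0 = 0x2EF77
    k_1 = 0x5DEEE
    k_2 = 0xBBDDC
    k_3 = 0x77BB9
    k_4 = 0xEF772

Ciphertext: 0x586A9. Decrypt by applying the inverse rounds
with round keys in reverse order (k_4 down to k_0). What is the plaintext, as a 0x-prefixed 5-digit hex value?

s_0 = ciphertext = 0x586A9
s_1 = InvRound(s_0, k_4) = 0x20DC6
s_2 = InvRound(s_1, k_3) = 0x6A880
s_3 = InvRound(s_2, k_2) = 0x1052A
s_4 = InvRound(s_3, k_1) = 0x04118
s_5 = InvRound(s_4, k_0) = 0xB1AEC

0xB1AEC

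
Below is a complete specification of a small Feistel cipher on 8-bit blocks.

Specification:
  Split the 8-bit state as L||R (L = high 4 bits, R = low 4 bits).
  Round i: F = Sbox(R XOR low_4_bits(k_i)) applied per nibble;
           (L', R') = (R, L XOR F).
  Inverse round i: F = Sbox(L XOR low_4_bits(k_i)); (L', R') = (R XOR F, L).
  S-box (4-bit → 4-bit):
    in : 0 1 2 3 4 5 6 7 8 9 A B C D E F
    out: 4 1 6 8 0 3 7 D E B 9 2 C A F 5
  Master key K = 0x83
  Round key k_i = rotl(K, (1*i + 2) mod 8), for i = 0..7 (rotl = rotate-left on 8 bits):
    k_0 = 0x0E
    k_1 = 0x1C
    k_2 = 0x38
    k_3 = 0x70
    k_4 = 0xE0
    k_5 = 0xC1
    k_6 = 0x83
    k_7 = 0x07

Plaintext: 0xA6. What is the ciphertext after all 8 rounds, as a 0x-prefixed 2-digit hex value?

0xF8

s_0 = plaintext = 0xA6
s_1 = Round(s_0, k_0) = 0x64
s_2 = Round(s_1, k_1) = 0x48
s_3 = Round(s_2, k_2) = 0x80
s_4 = Round(s_3, k_3) = 0x0C
s_5 = Round(s_4, k_4) = 0xCC
s_6 = Round(s_5, k_5) = 0xC6
s_7 = Round(s_6, k_6) = 0x6F
s_8 = Round(s_7, k_7) = 0xF8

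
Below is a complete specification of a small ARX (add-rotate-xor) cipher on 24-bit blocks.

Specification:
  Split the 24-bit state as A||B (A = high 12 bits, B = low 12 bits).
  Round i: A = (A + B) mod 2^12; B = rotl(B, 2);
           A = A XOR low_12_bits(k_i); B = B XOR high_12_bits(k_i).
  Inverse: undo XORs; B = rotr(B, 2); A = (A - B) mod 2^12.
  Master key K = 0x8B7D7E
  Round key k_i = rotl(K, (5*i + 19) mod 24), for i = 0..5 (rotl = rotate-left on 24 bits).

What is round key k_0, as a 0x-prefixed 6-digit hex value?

0xF45BEB

K = 0x8B7D7E
k_0 = rotl(K, (5*0+19) mod 24) = rotl(K, 19) = 0xF45BEB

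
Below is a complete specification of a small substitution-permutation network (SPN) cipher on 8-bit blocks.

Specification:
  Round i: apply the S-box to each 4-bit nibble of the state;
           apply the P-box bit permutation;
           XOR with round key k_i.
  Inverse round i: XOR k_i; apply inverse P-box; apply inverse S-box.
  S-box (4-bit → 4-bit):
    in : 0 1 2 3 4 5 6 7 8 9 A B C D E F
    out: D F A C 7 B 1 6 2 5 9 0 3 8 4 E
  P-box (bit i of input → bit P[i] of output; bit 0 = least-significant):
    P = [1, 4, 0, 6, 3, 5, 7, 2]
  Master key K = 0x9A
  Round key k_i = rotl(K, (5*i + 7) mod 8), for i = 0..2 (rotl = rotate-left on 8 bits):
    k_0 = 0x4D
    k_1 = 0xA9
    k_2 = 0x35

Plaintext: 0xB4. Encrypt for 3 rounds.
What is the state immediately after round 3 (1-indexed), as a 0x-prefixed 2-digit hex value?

s_0 = plaintext = 0xB4
s_1 = Round(s_0, k_0) = 0x5E
s_2 = Round(s_1, k_1) = 0x84
s_3 = Round(s_2, k_2) = 0x06

0x06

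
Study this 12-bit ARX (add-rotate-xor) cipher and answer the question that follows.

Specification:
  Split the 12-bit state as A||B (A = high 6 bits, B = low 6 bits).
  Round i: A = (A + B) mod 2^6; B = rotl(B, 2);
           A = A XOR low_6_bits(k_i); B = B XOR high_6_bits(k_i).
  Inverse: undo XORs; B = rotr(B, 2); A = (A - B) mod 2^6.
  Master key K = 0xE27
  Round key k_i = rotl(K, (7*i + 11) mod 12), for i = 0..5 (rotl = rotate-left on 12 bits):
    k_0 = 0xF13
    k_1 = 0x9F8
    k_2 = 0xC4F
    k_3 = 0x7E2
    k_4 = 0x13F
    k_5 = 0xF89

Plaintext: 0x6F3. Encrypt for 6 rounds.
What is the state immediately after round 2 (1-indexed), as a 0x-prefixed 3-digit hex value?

s_0 = plaintext = 0x6F3
s_1 = Round(s_0, k_0) = 0x773
s_2 = Round(s_1, k_1) = 0xA28
s_3 = Round(s_2, k_2) = 0x7D3
s_4 = Round(s_3, k_3) = 0x412
s_5 = Round(s_4, k_4) = 0x74D
s_6 = Round(s_5, k_5) = 0x8CA

0xA28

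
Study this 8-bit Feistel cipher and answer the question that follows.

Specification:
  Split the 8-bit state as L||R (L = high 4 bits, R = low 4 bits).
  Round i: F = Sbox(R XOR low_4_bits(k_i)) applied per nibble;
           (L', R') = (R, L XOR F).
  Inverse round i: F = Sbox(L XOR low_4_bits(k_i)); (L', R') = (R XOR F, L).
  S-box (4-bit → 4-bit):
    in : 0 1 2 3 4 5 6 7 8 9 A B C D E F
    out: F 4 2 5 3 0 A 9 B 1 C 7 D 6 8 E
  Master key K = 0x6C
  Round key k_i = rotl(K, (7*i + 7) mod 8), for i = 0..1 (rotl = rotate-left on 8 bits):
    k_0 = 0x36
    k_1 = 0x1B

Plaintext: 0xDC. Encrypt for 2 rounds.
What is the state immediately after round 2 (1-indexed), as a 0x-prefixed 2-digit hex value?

0x10

s_0 = plaintext = 0xDC
s_1 = Round(s_0, k_0) = 0xC1
s_2 = Round(s_1, k_1) = 0x10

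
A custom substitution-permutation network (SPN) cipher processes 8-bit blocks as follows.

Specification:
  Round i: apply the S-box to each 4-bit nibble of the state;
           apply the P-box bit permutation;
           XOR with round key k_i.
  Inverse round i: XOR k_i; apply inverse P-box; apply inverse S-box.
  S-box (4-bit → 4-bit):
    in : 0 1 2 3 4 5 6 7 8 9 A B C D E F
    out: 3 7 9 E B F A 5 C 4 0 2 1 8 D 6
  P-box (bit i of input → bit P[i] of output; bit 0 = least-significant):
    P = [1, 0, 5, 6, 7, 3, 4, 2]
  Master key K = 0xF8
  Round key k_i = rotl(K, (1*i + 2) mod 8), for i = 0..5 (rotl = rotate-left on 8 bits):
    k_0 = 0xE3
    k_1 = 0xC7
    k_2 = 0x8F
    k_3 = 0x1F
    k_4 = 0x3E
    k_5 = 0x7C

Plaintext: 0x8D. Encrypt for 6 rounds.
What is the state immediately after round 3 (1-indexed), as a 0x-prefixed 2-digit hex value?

0x5B

s_0 = plaintext = 0x8D
s_1 = Round(s_0, k_0) = 0xB7
s_2 = Round(s_1, k_1) = 0xED
s_3 = Round(s_2, k_2) = 0x5B
s_4 = Round(s_3, k_3) = 0x82
s_5 = Round(s_4, k_4) = 0x68
s_6 = Round(s_5, k_5) = 0x10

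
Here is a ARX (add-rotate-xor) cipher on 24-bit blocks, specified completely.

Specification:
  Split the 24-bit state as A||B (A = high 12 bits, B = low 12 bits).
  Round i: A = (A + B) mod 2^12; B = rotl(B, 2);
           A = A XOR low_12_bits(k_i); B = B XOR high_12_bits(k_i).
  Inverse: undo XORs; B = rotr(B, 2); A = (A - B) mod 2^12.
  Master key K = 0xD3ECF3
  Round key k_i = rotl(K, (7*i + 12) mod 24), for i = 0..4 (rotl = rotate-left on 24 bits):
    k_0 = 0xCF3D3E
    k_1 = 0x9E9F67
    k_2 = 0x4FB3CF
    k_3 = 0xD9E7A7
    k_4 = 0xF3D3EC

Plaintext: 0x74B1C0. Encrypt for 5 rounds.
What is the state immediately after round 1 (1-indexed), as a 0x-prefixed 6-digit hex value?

0x435BF3

s_0 = plaintext = 0x74B1C0
s_1 = Round(s_0, k_0) = 0x435BF3
s_2 = Round(s_1, k_1) = 0xF4F627
s_3 = Round(s_2, k_2) = 0x6B9C66
s_4 = Round(s_3, k_3) = 0x4B8C05
s_5 = Round(s_4, k_4) = 0x351F2A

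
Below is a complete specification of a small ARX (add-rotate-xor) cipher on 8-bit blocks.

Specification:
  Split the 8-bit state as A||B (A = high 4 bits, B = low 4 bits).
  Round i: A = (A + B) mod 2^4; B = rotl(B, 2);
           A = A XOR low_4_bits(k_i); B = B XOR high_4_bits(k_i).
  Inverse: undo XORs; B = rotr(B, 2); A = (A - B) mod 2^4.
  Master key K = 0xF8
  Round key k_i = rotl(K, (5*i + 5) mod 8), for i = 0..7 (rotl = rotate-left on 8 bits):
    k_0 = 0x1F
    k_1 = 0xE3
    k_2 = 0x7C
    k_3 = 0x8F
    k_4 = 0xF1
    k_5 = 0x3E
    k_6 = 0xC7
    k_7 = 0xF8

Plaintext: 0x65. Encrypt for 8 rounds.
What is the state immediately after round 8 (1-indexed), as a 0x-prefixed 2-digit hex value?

0xDA

s_0 = plaintext = 0x65
s_1 = Round(s_0, k_0) = 0x44
s_2 = Round(s_1, k_1) = 0xBF
s_3 = Round(s_2, k_2) = 0x68
s_4 = Round(s_3, k_3) = 0x1A
s_5 = Round(s_4, k_4) = 0xA5
s_6 = Round(s_5, k_5) = 0x16
s_7 = Round(s_6, k_6) = 0x05
s_8 = Round(s_7, k_7) = 0xDA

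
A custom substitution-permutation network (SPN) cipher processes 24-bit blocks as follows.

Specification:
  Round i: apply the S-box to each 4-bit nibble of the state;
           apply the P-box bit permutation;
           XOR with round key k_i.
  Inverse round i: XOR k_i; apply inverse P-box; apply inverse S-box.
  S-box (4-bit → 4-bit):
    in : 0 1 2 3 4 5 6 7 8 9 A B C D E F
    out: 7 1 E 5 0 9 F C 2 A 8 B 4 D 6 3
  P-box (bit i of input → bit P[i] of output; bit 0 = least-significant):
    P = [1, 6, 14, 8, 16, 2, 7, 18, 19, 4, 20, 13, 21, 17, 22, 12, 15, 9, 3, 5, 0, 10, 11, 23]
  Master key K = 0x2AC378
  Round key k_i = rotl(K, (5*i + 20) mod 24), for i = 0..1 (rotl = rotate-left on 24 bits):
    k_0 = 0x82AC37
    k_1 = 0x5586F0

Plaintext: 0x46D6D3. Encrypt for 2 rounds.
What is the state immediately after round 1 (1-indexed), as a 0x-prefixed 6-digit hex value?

s_0 = plaintext = 0x46D6D3
s_1 = Round(s_0, k_0) = 0xFF5E8D
s_2 = Round(s_1, k_1) = 0x6551E7

0xFF5E8D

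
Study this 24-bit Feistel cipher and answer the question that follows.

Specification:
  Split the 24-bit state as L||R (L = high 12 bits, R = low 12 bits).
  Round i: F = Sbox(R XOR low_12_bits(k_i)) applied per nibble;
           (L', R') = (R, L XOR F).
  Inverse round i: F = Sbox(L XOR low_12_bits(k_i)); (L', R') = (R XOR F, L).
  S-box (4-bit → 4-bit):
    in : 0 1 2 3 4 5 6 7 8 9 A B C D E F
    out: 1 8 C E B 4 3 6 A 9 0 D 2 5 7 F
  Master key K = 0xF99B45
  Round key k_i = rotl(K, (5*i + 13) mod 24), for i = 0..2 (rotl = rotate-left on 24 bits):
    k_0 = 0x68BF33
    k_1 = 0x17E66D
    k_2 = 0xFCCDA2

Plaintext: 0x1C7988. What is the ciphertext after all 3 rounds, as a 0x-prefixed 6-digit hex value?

s_0 = plaintext = 0x1C7988
s_1 = Round(s_0, k_0) = 0x98821A
s_2 = Round(s_1, k_1) = 0x21A2EE
s_3 = Round(s_2, k_2) = 0x2EEDA8

0x2EEDA8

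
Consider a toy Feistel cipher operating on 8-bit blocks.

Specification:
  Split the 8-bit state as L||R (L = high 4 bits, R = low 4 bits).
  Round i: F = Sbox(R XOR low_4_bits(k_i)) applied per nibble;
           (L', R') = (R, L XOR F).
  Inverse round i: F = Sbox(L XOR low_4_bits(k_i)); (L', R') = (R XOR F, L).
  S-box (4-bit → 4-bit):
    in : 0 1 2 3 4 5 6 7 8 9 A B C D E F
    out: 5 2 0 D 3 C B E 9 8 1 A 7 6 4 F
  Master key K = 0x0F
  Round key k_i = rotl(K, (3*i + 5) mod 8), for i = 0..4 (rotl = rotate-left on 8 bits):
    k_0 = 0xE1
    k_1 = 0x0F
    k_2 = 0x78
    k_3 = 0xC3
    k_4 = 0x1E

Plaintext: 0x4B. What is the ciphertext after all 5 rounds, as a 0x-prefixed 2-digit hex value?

s_0 = plaintext = 0x4B
s_1 = Round(s_0, k_0) = 0xB5
s_2 = Round(s_1, k_1) = 0x5A
s_3 = Round(s_2, k_2) = 0xA5
s_4 = Round(s_3, k_3) = 0x51
s_5 = Round(s_4, k_4) = 0x1A

0x1A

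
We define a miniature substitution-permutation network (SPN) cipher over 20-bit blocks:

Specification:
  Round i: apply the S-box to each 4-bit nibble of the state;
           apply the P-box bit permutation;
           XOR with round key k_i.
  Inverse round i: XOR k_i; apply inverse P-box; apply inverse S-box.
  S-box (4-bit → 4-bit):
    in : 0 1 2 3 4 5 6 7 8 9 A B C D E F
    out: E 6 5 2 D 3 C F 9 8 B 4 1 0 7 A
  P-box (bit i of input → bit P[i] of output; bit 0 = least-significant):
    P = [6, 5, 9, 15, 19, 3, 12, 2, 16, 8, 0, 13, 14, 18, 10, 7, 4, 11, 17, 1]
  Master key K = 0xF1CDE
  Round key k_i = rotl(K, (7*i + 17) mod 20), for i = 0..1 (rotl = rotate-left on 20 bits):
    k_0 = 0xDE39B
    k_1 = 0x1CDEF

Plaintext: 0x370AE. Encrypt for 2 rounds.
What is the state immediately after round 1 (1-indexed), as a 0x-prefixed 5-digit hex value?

0x18C76

s_0 = plaintext = 0x370AE
s_1 = Round(s_0, k_0) = 0x18C76
s_2 = Round(s_1, k_1) = 0xA1763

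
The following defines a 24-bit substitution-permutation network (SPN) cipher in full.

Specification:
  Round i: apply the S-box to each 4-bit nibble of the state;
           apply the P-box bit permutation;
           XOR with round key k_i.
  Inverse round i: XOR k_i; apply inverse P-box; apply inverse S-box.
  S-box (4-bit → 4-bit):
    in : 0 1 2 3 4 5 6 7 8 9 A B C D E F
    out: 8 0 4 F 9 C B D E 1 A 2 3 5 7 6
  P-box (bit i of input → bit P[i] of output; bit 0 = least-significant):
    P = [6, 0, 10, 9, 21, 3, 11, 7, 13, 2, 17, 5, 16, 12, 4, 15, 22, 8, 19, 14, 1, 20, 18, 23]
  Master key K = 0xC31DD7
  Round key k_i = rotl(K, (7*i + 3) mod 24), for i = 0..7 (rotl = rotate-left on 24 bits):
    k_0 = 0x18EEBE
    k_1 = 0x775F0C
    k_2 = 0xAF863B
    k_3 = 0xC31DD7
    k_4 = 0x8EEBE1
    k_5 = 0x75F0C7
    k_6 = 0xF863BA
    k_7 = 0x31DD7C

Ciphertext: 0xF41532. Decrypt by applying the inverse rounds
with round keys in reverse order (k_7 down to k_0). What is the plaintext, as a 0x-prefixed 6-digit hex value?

0xD649C8

s_0 = ciphertext = 0xF41532
s_1 = InvRound(s_0, k_7) = 0x744BF9
s_2 = InvRound(s_1, k_6) = 0x72192C
s_3 = InvRound(s_2, k_5) = 0xDA478C
s_4 = InvRound(s_3, k_4) = 0xF906FE
s_5 = InvRound(s_4, k_3) = 0xBFB5EA
s_6 = InvRound(s_5, k_2) = 0xBBF906
s_7 = InvRound(s_6, k_1) = 0x7D09B5
s_8 = InvRound(s_7, k_0) = 0xD649C8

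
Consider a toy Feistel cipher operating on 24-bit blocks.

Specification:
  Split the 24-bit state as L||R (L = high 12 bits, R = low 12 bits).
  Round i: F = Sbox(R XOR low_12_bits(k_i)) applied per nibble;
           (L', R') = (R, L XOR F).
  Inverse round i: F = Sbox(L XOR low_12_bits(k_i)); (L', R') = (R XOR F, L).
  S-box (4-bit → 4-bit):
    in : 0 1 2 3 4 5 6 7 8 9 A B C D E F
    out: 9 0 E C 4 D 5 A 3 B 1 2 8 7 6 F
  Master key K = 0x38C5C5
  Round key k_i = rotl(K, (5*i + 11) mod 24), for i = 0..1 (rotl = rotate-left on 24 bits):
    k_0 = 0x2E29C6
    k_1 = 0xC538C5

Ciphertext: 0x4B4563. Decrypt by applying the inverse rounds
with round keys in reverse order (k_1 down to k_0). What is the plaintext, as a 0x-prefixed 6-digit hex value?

s_0 = ciphertext = 0x4B4563
s_1 = InvRound(s_0, k_1) = 0xDC34B4
s_2 = InvRound(s_1, k_0) = 0x029DC3

0x029DC3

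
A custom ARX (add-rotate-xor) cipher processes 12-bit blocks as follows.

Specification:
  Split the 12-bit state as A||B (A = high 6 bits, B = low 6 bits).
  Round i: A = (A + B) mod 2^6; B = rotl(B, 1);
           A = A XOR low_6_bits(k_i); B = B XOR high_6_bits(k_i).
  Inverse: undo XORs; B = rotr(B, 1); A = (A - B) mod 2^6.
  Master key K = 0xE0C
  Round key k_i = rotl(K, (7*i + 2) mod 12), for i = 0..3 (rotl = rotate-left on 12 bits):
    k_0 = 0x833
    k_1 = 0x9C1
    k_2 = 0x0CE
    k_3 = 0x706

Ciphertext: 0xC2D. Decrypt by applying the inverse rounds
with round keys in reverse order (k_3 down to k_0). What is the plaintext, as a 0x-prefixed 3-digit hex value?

0x836

s_0 = ciphertext = 0xC2D
s_1 = InvRound(s_0, k_3) = 0xFB8
s_2 = InvRound(s_1, k_2) = 0xCFD
s_3 = InvRound(s_2, k_1) = 0x94D
s_4 = InvRound(s_3, k_0) = 0x836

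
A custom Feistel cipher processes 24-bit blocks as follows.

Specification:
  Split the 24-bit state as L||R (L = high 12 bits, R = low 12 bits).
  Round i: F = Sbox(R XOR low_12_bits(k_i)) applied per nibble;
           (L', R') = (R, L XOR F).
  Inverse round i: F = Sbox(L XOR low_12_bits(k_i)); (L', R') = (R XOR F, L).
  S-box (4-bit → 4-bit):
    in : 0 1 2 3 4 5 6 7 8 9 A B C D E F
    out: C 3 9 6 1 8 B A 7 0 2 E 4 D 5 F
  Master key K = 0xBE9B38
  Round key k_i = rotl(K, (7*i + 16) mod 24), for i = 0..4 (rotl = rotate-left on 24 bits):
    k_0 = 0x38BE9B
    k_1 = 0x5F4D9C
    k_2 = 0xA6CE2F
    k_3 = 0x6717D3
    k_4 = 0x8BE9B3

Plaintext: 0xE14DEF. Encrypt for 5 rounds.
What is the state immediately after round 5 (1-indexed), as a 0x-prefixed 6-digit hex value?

s_0 = plaintext = 0xE14DEF
s_1 = Round(s_0, k_0) = 0xDEF8B5
s_2 = Round(s_1, k_1) = 0x8B557F
s_3 = Round(s_2, k_2) = 0x57F639
s_4 = Round(s_3, k_3) = 0x63962D
s_5 = Round(s_4, k_4) = 0x62D93C

0x62D93C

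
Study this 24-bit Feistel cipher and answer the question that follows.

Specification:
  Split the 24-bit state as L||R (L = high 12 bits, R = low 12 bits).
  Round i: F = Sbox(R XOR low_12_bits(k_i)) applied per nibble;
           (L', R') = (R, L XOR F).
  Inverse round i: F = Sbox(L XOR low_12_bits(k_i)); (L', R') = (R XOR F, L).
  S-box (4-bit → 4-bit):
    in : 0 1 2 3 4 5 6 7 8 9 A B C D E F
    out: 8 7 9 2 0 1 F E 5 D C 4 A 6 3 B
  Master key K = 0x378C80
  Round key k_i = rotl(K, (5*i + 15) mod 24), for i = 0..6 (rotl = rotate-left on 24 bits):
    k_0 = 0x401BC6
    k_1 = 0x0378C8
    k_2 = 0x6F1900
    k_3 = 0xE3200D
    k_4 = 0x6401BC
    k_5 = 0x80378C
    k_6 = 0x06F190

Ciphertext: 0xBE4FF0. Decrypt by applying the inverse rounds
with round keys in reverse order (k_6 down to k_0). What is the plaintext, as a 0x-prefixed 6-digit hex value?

0xC4DCF7

s_0 = ciphertext = 0xBE4FF0
s_1 = InvRound(s_0, k_6) = 0x310BE4
s_2 = InvRound(s_1, k_5) = 0xB3E310
s_3 = InvRound(s_2, k_4) = 0xF49B3E
s_4 = InvRound(s_3, k_3) = 0x03EF49
s_5 = InvRound(s_4, k_2) = 0x26A03E
s_6 = InvRound(s_5, k_1) = 0xCF726A
s_7 = InvRound(s_6, k_0) = 0xC4DCF7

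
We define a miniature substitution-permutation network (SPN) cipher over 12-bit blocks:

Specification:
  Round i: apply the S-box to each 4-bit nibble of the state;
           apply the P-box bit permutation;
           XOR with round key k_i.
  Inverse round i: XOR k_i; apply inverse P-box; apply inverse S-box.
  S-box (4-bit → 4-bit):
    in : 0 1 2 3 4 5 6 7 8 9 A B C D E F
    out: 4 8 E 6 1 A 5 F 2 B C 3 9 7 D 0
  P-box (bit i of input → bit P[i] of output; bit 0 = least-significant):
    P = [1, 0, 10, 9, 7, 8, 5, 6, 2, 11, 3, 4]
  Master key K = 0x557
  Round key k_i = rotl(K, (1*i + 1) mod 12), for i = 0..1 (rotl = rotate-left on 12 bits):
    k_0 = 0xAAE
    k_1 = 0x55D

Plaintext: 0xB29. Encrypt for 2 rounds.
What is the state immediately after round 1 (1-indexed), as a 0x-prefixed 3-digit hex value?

0x1C9

s_0 = plaintext = 0xB29
s_1 = Round(s_0, k_0) = 0x1C9
s_2 = Round(s_1, k_1) = 0x78E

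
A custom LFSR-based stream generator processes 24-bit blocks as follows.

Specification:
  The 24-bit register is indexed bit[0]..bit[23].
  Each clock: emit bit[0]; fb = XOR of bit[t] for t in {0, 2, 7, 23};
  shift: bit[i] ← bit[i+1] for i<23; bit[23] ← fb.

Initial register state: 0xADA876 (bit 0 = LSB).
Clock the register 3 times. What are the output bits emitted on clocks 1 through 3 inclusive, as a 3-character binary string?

011

reg_0 = 0xADA876
clock 1: out=0, reg = 0x56D43B
clock 2: out=1, reg = 0xAB6A1D
clock 3: out=1, reg = 0xD5B50E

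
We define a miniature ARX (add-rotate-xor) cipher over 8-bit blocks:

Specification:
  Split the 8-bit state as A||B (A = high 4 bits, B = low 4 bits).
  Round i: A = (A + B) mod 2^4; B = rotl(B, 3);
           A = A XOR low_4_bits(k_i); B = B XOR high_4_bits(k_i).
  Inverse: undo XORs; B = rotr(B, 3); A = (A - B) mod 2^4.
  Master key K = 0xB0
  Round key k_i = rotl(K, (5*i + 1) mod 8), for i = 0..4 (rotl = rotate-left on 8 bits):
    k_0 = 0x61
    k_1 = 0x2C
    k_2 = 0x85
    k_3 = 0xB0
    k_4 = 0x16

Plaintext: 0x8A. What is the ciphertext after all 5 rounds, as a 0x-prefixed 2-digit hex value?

s_0 = plaintext = 0x8A
s_1 = Round(s_0, k_0) = 0x33
s_2 = Round(s_1, k_1) = 0xAB
s_3 = Round(s_2, k_2) = 0x05
s_4 = Round(s_3, k_3) = 0x51
s_5 = Round(s_4, k_4) = 0x09

0x09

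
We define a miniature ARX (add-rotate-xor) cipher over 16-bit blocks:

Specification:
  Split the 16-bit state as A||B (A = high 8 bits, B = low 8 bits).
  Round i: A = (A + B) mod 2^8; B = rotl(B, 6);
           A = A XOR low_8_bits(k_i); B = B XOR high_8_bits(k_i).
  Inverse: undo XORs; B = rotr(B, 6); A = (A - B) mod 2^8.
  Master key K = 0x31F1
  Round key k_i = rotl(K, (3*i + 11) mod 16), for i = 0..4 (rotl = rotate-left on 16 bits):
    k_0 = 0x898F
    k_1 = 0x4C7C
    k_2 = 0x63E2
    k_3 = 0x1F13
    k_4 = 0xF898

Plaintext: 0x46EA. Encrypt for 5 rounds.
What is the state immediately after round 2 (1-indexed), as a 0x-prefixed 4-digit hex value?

0x8E80

s_0 = plaintext = 0x46EA
s_1 = Round(s_0, k_0) = 0xBF33
s_2 = Round(s_1, k_1) = 0x8E80
s_3 = Round(s_2, k_2) = 0xEC43
s_4 = Round(s_3, k_3) = 0x3CCF
s_5 = Round(s_4, k_4) = 0x930B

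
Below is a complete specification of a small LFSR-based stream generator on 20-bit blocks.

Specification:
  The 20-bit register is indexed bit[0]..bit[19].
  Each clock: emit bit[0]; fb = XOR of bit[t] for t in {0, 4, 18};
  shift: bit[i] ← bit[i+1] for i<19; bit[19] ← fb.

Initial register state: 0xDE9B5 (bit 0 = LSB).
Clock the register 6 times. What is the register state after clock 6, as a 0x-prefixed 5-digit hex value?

reg_0 = 0xDE9B5
clock 1: out=1, reg = 0xEF4DA
clock 2: out=0, reg = 0x77A6D
clock 3: out=1, reg = 0x3BD36
clock 4: out=0, reg = 0x9DE9B
clock 5: out=1, reg = 0x4EF4D
clock 6: out=1, reg = 0x277A6

0x277A6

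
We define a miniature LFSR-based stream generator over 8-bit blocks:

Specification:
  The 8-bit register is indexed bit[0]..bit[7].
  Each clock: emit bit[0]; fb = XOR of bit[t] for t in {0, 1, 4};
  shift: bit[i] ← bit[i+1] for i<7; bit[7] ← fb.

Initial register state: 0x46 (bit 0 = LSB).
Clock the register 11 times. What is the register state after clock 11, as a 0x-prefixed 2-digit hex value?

0xDE

reg_0 = 0x46
clock 1: out=0, reg = 0xA3
clock 2: out=1, reg = 0x51
clock 3: out=1, reg = 0x28
clock 4: out=0, reg = 0x14
clock 5: out=0, reg = 0x8A
clock 6: out=0, reg = 0xC5
clock 7: out=1, reg = 0xE2
clock 8: out=0, reg = 0xF1
clock 9: out=1, reg = 0x78
clock 10: out=0, reg = 0xBC
clock 11: out=0, reg = 0xDE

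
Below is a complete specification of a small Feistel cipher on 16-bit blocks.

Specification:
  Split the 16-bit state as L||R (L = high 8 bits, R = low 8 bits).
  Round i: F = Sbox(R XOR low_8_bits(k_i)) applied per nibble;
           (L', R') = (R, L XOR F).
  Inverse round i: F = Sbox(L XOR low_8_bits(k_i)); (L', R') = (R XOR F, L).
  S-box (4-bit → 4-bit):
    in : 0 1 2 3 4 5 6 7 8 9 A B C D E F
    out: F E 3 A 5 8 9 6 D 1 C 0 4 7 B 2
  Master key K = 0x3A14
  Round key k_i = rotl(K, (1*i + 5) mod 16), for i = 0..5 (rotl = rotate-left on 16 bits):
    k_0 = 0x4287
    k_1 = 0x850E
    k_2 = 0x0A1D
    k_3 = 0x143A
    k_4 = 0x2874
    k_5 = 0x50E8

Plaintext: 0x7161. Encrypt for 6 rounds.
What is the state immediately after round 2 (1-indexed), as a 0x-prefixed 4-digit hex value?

s_0 = plaintext = 0x7161
s_1 = Round(s_0, k_0) = 0x61C8
s_2 = Round(s_1, k_1) = 0xC828
s_3 = Round(s_2, k_2) = 0x2860
s_4 = Round(s_3, k_3) = 0x60A4
s_5 = Round(s_4, k_4) = 0xA41F
s_6 = Round(s_5, k_5) = 0x1F82

0xC828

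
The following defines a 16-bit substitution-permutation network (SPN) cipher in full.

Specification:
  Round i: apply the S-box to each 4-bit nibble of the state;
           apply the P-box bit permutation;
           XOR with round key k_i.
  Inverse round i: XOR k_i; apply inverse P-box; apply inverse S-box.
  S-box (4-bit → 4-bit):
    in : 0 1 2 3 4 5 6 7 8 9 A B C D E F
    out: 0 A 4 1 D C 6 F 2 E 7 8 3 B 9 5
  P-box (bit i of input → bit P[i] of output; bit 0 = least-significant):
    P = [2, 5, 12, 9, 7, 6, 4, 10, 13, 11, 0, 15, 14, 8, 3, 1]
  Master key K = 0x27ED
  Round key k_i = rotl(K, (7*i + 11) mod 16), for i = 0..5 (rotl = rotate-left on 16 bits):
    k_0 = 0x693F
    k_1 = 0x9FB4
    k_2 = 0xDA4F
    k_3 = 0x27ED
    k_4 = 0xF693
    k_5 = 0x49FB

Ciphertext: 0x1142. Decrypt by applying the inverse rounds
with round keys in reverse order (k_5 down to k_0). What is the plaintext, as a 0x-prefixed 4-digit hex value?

s_0 = ciphertext = 0x1142
s_1 = InvRound(s_0, k_5) = 0xF6F6
s_2 = InvRound(s_1, k_4) = 0x028C
s_3 = InvRound(s_2, k_3) = 0x8F18
s_4 = InvRound(s_3, k_2) = 0xD29F
s_5 = InvRound(s_4, k_1) = 0x76B8
s_6 = InvRound(s_5, k_0) = 0x16E4

0x16E4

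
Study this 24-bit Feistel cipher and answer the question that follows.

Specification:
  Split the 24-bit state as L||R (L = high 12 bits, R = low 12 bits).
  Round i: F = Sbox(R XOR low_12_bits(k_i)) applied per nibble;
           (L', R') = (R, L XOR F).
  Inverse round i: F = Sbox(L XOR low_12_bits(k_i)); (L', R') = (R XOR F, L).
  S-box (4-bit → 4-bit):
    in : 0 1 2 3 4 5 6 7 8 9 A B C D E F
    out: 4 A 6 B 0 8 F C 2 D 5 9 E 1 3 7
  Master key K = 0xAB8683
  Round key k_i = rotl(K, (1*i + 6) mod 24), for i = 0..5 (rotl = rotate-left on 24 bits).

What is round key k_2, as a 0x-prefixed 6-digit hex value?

K = 0xAB8683
k_0 = rotl(K, (1*0+6) mod 24) = rotl(K, 6) = 0xE1A0EA
k_1 = rotl(K, (1*1+6) mod 24) = rotl(K, 7) = 0xC341D5
k_2 = rotl(K, (1*2+6) mod 24) = rotl(K, 8) = 0x8683AB

0x8683AB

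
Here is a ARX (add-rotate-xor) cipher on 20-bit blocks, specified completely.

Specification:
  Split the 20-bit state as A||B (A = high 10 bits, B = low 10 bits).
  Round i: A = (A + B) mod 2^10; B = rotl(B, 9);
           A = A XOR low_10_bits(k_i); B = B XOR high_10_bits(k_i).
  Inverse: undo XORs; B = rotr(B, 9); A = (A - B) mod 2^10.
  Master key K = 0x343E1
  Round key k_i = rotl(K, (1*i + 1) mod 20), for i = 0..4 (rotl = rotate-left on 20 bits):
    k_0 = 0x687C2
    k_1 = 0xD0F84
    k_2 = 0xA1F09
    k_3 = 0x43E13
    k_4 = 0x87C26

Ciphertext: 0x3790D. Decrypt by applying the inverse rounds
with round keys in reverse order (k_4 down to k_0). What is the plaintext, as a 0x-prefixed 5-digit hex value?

0x334DC

s_0 = ciphertext = 0x3790D
s_1 = InvRound(s_0, k_4) = 0xB4E25
s_2 = InvRound(s_1, k_3) = 0x9AE55
s_3 = InvRound(s_2, k_2) = 0xEF9A4
s_4 = InvRound(s_3, k_1) = 0x9ADCF
s_5 = InvRound(s_4, k_0) = 0x334DC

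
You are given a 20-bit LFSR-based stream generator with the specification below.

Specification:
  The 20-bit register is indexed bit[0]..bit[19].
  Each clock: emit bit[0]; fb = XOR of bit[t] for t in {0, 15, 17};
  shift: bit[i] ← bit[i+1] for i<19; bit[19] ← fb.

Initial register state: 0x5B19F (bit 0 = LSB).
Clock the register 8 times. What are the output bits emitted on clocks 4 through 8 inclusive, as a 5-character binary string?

reg_0 = 0x5B19F
clock 1: out=1, reg = 0x2D8CF
clock 2: out=1, reg = 0x96C67
clock 3: out=1, reg = 0xCB633
clock 4: out=1, reg = 0x65B19
clock 5: out=1, reg = 0x32D8C
clock 6: out=0, reg = 0x996C6
clock 7: out=0, reg = 0xCCB63
clock 8: out=1, reg = 0x665B1

11001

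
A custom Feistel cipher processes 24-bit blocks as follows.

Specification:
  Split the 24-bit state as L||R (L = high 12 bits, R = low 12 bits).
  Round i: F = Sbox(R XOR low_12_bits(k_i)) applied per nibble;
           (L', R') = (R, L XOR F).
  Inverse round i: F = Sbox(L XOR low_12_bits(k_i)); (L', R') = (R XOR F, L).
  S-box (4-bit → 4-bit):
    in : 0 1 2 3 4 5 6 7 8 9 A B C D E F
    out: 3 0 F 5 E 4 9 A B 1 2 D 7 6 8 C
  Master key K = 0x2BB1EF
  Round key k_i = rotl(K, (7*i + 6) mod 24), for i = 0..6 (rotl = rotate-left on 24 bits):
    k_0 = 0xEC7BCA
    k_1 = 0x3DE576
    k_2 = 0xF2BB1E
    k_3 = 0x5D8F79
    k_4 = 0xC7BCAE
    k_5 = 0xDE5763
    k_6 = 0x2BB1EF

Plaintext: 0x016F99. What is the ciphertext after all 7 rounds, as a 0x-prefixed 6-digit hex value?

0x9802C6

s_0 = plaintext = 0x016F99
s_1 = Round(s_0, k_0) = 0xF99E53
s_2 = Round(s_1, k_1) = 0xE5326D
s_3 = Round(s_2, k_2) = 0x26DFF6
s_4 = Round(s_3, k_3) = 0xFF61D1
s_5 = Round(s_4, k_4) = 0x1D195A
s_6 = Round(s_5, k_5) = 0x95A980
s_7 = Round(s_6, k_6) = 0x9802C6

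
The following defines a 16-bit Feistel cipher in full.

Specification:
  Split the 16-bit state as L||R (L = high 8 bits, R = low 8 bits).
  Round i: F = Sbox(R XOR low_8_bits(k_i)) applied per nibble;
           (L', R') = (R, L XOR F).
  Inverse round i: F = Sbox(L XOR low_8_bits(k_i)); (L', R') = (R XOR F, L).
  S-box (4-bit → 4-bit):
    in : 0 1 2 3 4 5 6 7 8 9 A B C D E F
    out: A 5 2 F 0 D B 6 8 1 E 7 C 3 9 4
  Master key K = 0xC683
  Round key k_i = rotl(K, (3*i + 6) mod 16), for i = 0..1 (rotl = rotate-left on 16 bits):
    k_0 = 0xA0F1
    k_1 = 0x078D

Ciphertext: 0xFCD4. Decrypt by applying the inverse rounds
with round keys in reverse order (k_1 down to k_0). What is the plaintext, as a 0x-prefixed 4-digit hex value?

s_0 = ciphertext = 0xFCD4
s_1 = InvRound(s_0, k_1) = 0xB1FC
s_2 = InvRound(s_1, k_0) = 0xF6B1

0xF6B1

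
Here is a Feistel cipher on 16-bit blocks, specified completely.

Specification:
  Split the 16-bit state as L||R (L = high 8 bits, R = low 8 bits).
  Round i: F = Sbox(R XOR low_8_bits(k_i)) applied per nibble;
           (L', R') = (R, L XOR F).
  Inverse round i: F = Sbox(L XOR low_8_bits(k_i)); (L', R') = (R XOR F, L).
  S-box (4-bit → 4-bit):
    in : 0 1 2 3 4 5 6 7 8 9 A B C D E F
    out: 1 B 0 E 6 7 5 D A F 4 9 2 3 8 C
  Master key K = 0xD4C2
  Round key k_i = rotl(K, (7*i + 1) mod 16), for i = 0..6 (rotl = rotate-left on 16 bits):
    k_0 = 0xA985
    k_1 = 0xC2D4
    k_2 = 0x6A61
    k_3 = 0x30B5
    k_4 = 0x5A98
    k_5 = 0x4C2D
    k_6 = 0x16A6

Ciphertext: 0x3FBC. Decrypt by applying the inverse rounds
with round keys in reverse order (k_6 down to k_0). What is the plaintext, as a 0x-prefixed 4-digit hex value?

s_0 = ciphertext = 0x3FBC
s_1 = InvRound(s_0, k_6) = 0x433F
s_2 = InvRound(s_1, k_5) = 0x6743
s_3 = InvRound(s_2, k_4) = 0x8F67
s_4 = InvRound(s_3, k_3) = 0x838F
s_5 = InvRound(s_4, k_2) = 0x0F83
s_6 = InvRound(s_5, k_1) = 0xBA0F
s_7 = InvRound(s_6, k_0) = 0xE3BA

0xE3BA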